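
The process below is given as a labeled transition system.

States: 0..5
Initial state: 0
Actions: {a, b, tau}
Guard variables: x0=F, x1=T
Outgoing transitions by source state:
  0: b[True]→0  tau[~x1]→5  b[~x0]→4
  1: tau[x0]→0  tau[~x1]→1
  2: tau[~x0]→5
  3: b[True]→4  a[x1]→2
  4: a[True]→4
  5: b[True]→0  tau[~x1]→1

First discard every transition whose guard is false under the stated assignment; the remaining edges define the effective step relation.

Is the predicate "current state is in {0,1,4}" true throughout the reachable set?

Allowed set {0,1,4}
Reach set: {0,4}
  0: ✓
  4: ✓

Answer: INVARIANT HOLDS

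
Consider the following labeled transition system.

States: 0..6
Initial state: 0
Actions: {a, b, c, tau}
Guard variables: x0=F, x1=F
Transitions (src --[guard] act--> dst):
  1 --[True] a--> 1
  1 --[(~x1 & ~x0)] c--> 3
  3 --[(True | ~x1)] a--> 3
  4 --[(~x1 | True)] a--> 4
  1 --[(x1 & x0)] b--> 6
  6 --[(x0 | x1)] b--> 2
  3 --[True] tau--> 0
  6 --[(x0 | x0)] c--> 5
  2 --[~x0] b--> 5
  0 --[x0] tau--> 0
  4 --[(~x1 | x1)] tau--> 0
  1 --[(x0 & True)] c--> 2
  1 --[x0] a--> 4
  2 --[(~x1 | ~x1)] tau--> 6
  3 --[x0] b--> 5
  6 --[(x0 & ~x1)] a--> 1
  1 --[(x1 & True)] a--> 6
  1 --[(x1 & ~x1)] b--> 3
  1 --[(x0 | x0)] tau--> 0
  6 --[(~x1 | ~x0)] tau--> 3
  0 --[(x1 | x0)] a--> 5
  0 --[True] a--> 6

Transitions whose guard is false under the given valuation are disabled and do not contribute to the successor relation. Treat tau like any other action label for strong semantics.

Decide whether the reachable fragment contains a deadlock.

Answer: DEADLOCK-FREE

Working:
Reachable = {0,3,6}
  0: a→6  [1 exit(s)]
  3: a→3  tau→0  [2 exit(s)]
  6: tau→3  [1 exit(s)]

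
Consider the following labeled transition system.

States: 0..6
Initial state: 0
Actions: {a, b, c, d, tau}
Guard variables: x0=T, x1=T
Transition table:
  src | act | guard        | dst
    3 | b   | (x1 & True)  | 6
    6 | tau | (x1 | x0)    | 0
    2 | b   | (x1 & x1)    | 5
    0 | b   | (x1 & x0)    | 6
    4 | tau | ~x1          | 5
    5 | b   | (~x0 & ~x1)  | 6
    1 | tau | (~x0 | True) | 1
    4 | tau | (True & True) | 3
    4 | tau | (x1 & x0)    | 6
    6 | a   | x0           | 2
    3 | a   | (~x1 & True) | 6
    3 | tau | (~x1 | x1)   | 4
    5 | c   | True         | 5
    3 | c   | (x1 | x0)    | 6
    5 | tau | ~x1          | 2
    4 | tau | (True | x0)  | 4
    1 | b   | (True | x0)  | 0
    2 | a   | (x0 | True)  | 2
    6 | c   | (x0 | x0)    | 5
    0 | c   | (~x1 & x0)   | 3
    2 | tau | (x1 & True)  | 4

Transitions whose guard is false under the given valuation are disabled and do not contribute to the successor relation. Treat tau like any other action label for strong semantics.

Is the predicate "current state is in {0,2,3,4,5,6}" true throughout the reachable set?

Allowed set {0,2,3,4,5,6}
R = {0,2,3,4,5,6}
  0: ok
  2: ok
  3: ok
  4: ok
  5: ok
  6: ok

Answer: INVARIANT HOLDS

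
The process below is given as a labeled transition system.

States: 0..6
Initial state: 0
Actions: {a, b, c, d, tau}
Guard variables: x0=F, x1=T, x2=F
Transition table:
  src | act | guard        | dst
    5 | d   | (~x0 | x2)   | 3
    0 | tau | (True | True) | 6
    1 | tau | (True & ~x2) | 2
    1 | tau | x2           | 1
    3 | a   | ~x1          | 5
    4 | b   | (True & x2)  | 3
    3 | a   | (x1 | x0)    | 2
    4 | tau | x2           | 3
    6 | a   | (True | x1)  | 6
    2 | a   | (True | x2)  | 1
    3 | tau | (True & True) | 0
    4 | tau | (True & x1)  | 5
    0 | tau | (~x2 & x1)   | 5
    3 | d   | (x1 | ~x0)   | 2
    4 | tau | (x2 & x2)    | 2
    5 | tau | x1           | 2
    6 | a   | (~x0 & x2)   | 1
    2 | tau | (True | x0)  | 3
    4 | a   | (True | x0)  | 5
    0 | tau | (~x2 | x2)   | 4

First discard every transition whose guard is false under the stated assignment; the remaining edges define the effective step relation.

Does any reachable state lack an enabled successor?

Answer: DEADLOCK-FREE

Analysis:
R = {0,1,2,3,4,5,6}
  0: tau→4  tau→5  tau→6  [3 exit(s)]
  1: tau→2  [1 exit(s)]
  2: a→1  tau→3  [2 exit(s)]
  3: a→2  d→2  tau→0  [3 exit(s)]
  4: a→5  tau→5  [2 exit(s)]
  5: d→3  tau→2  [2 exit(s)]
  6: a→6  [1 exit(s)]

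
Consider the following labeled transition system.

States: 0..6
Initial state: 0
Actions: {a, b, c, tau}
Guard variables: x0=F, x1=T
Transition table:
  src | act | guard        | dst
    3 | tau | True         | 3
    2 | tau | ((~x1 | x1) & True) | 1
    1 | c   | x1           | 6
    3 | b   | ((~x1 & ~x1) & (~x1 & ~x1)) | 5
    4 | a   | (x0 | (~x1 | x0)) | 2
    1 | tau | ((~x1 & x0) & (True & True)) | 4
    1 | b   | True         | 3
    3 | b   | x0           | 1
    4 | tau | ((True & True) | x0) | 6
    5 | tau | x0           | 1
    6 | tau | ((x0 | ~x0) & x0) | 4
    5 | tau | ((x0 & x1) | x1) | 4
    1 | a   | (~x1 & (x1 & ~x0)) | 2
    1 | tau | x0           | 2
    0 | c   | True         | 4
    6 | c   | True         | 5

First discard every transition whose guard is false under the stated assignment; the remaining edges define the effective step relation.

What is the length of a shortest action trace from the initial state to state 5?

BFS to 5:
  depth 0: {0}
  depth 1: {4}
  depth 2: {6}
  depth 3: {5}
first hit 5 at d=3 via c·tau·c

Answer: 3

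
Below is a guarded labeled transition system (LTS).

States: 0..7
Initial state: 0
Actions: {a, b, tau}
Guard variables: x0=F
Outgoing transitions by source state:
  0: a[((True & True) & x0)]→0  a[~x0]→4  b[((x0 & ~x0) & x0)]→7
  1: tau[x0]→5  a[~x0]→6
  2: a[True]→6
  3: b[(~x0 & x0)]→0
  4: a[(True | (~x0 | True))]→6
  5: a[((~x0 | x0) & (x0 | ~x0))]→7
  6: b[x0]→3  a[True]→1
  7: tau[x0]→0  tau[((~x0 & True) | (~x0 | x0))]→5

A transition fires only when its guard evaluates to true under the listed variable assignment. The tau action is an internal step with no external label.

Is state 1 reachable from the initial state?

Guard filter leaves 7 enabled edge(s).
depth 0: {0}
depth 1: {4}  cumulative {0,4}
depth 2: {6}  cumulative {0,4,6}
depth 3: {1}  cumulative {0,1,4,6}
R = {0,1,4,6}
witness 1: a·a·a

Answer: REACHABLE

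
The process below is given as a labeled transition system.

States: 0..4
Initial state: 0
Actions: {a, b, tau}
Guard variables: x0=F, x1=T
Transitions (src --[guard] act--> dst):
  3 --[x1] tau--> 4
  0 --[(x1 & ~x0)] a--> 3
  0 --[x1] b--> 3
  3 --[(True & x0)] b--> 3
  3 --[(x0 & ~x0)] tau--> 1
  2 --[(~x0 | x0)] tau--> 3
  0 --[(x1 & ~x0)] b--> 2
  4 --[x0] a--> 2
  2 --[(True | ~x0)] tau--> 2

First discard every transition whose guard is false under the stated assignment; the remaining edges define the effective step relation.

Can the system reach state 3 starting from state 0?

After dropping false guards: 6 live edges.
depth 0: {0}
depth 1: {2,3}  now seen {0,2,3}
depth 2: {4}  now seen {0,2,3,4}
Reach set: {0,2,3,4}
trace reaching 3: a

Answer: REACHABLE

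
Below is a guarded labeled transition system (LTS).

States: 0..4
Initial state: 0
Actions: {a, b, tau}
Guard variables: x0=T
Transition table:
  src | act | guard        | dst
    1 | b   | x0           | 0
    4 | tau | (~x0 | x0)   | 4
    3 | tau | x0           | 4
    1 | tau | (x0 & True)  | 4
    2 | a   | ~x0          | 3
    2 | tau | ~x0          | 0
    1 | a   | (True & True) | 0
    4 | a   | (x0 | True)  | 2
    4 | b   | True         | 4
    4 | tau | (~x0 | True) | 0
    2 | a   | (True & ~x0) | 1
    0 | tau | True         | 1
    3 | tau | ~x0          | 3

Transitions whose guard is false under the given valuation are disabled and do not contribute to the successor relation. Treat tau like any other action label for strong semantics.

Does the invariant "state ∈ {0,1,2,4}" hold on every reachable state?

Answer: INVARIANT HOLDS

Working:
Inv-set: {0,1,2,4}
R = {0,1,2,4}
  0: ✓
  1: ✓
  2: ✓
  4: ✓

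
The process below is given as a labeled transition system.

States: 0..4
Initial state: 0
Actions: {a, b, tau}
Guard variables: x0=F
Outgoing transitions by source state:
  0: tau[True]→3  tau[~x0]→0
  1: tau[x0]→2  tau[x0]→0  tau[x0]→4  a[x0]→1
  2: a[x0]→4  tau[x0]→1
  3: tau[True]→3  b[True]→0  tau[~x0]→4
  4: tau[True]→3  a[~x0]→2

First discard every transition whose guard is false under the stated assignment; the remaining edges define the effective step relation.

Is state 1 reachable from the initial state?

Answer: UNREACHABLE

Working:
7 transition(s) survive guard evaluation.
L0 = {0}
L1 = {3}  cumulative {0,3}
L2 = {4}  cumulative {0,3,4}
L3 = {2}  cumulative {0,2,3,4}
Reachable = {0,2,3,4}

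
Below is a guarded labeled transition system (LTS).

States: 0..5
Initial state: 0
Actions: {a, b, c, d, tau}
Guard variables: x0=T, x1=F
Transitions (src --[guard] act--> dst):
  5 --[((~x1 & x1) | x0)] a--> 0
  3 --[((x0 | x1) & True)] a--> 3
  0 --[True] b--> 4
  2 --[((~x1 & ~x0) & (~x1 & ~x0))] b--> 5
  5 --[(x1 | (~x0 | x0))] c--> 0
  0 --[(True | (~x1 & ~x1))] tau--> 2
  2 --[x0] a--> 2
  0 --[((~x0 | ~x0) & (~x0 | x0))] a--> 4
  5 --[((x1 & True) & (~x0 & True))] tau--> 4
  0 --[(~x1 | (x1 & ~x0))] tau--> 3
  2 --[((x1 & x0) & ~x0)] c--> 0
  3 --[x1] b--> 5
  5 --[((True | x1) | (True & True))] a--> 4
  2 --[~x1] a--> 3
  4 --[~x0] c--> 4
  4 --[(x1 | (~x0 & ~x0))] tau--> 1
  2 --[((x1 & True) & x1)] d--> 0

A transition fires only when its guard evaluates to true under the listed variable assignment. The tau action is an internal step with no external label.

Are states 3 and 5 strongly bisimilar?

Refine partition for ~:
  P[0] = {{0,1,2,3,4,5}}
  P[1] = {{0},{1,4},{2,3},{5}}
stable after 2 split(s): 4 block(s)
class of 3: {2,3}; class of 5: {5}

Answer: NOT BISIMILAR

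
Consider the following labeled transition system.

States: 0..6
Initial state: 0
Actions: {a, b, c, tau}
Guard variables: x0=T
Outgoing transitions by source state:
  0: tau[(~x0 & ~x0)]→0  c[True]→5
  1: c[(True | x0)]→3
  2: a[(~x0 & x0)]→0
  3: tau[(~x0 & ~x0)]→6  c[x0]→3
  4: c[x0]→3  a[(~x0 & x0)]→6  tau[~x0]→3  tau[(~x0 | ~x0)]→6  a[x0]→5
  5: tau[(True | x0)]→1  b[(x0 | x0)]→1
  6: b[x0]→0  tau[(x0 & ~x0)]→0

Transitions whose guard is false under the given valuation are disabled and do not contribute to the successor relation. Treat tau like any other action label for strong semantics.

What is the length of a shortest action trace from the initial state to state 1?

Answer: 2

Trace:
Breadth-first toward 1:
  L0 = {0}
  L1 = {5}
  L2 = {1}
1 enters at depth 2; path c·b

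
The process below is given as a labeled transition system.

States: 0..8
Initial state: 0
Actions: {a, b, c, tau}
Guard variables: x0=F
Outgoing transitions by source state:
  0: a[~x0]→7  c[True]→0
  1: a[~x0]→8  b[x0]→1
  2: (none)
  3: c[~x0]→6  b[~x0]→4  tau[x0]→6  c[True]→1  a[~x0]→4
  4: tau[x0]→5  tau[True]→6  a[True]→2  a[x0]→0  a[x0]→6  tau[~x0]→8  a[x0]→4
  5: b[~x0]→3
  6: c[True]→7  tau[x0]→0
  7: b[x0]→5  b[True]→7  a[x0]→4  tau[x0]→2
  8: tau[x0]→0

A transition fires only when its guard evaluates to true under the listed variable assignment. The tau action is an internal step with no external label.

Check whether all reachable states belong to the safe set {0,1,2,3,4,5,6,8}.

Allowed set {0,1,2,3,4,5,6,8}
R = {0,7}
  0: safe
  7: VIOLATES
counterexample path to 7: a

Answer: INVARIANT VIOLATED at state 7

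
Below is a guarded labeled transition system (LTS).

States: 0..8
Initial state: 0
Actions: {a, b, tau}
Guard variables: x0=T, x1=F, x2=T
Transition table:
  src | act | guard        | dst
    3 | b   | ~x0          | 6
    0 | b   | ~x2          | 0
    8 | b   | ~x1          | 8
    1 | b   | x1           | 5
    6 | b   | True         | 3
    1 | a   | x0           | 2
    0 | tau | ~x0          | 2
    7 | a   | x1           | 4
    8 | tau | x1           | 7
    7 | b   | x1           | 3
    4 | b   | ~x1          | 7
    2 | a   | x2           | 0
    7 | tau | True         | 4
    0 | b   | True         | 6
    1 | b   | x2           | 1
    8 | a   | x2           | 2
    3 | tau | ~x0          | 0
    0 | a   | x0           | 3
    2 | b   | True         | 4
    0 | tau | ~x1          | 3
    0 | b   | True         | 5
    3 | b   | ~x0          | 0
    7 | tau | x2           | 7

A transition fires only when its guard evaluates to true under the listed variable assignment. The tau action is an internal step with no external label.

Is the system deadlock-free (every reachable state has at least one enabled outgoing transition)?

R = {0,3,5,6}
  0: a→3  b→5  b→6  tau→3  [4 exit(s)]
  3: ∅  [no exit]
  5: ∅  [no exit]
  6: b→3  [1 exit(s)]
trace reaching 3: a

Answer: DEADLOCK at state 3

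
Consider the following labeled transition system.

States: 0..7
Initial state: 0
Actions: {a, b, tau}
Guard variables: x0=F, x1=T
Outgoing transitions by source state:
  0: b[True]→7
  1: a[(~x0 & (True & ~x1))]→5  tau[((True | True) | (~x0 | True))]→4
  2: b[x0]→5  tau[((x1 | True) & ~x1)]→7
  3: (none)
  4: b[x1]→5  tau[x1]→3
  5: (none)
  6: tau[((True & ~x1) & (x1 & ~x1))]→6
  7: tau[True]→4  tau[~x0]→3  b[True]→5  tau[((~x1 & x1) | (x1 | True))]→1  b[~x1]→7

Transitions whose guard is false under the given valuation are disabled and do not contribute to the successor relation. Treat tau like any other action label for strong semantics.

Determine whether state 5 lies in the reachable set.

Answer: REACHABLE

Working:
8 transition(s) survive guard evaluation.
L0 = {0}
L1 = {7}  total {0,7}
L2 = {1,3,4,5}  total {0,1,3,4,5,7}
Reach set: {0,1,3,4,5,7}
Path to 5: b·b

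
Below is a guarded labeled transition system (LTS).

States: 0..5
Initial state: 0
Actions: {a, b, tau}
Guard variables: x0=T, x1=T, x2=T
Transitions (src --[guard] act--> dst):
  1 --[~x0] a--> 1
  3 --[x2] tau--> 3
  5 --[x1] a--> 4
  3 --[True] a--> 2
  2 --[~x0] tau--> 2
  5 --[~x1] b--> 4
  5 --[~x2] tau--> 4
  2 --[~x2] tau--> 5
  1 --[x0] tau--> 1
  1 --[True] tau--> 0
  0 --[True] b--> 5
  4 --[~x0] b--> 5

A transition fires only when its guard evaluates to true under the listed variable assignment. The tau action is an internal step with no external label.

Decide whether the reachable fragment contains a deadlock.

Answer: DEADLOCK at state 4

Working:
Reachable = {0,4,5}
  0: b→5  [1 exit(s)]
  4: ∅  [no exit]
  5: a→4  [1 exit(s)]
Path to 4: b·a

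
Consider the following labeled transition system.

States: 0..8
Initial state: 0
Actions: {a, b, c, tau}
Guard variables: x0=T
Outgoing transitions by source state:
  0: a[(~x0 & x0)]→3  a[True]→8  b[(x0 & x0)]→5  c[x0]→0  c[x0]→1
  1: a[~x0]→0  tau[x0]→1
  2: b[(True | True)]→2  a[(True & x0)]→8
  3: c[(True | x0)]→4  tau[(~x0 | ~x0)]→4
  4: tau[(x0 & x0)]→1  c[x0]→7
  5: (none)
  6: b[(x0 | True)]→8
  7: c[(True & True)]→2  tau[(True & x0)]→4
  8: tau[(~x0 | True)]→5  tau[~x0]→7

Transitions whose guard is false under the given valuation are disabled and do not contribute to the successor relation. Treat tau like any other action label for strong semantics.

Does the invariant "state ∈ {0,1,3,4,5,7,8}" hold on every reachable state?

Allowed set {0,1,3,4,5,7,8}
Reachable = {0,1,5,8}
  0: safe
  1: safe
  5: safe
  8: safe

Answer: INVARIANT HOLDS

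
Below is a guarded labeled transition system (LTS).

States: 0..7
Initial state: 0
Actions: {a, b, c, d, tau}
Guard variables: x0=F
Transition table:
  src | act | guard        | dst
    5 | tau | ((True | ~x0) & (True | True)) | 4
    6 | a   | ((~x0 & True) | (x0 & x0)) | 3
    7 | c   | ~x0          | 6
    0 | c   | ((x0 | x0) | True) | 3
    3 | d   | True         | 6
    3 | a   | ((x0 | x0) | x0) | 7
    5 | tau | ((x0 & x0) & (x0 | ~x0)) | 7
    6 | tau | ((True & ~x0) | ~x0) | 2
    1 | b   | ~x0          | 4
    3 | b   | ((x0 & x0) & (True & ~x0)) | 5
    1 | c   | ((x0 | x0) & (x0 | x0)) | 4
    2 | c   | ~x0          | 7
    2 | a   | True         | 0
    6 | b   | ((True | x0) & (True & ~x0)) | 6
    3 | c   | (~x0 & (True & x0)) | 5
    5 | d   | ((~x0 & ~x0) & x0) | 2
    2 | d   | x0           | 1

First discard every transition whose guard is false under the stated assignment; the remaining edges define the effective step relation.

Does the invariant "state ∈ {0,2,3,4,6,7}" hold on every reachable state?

Answer: INVARIANT HOLDS

Trace:
Safe = {0,2,3,4,6,7}
Reach set: {0,2,3,6,7}
  0: ok
  2: ok
  3: ok
  6: ok
  7: ok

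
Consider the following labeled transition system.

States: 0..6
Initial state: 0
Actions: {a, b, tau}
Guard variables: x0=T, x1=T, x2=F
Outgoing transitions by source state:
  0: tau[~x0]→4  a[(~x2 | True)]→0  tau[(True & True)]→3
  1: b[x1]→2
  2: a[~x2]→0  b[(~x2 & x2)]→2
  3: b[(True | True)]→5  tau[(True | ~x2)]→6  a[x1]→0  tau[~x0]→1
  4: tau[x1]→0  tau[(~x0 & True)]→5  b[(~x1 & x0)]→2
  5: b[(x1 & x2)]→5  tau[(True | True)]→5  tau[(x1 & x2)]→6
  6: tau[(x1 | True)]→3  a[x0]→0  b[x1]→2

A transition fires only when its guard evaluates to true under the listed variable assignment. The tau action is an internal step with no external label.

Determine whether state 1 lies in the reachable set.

12 transition(s) survive guard evaluation.
Layer 0: {0}
Layer 1: {3}  total {0,3}
Layer 2: {5,6}  total {0,3,5,6}
Layer 3: {2}  total {0,2,3,5,6}
Reachable = {0,2,3,5,6}

Answer: UNREACHABLE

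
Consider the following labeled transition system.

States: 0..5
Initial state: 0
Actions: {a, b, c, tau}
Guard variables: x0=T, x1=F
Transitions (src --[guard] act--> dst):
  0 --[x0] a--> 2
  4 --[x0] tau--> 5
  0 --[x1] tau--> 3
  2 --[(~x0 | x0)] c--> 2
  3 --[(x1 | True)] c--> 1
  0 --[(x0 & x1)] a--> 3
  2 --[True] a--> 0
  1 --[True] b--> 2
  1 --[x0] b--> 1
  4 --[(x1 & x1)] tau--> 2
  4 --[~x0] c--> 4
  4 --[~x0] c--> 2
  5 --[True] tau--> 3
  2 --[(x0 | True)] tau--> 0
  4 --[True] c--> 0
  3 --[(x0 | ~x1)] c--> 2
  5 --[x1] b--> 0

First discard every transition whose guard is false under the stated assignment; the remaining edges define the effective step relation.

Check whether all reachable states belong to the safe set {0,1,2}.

Inv-set: {0,1,2}
R = {0,2}
  0: ok
  2: ok

Answer: INVARIANT HOLDS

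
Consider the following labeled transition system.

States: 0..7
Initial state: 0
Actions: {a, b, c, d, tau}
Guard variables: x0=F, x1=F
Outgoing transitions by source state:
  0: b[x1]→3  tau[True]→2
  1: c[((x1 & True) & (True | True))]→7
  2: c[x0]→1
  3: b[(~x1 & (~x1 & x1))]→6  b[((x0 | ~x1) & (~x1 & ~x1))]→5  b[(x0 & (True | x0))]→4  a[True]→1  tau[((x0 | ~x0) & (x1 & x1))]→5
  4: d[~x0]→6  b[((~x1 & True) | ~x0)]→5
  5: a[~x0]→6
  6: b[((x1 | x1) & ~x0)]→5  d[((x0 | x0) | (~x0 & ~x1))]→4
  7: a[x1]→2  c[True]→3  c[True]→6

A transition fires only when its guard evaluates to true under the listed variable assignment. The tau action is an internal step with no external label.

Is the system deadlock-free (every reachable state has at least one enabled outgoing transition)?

Reachable = {0,2}
  0: tau→2  [1 exit(s)]
  2: ∅  [deadlock]
Path to 2: tau

Answer: DEADLOCK at state 2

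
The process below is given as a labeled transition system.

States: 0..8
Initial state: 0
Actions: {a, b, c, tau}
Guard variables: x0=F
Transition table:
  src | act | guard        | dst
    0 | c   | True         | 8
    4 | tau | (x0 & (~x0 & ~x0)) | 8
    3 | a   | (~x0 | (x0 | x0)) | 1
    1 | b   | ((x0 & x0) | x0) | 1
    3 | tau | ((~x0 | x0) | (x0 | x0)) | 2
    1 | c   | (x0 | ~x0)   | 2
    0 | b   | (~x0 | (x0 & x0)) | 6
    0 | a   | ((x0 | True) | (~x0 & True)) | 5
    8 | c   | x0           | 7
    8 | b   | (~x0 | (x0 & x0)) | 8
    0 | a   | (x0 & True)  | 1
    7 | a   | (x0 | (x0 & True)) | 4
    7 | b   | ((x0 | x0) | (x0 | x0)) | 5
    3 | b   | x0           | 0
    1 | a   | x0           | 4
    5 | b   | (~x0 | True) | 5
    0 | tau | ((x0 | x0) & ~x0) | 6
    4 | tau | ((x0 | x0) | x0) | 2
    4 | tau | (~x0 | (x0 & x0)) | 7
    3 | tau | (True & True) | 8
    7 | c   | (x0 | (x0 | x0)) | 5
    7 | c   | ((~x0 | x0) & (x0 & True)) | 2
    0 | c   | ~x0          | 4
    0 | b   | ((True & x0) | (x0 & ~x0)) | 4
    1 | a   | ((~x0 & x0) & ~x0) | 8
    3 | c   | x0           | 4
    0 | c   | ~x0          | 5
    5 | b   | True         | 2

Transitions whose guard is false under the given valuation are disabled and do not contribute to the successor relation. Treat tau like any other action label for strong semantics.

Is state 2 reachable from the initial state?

13 transition(s) survive guard evaluation.
Layer 0: {0}
Layer 1: {4,5,6,8}  cumulative {0,4,5,6,8}
Layer 2: {2,7}  cumulative {0,2,4,5,6,7,8}
Reachable = {0,2,4,5,6,7,8}
trace reaching 2: c·b

Answer: REACHABLE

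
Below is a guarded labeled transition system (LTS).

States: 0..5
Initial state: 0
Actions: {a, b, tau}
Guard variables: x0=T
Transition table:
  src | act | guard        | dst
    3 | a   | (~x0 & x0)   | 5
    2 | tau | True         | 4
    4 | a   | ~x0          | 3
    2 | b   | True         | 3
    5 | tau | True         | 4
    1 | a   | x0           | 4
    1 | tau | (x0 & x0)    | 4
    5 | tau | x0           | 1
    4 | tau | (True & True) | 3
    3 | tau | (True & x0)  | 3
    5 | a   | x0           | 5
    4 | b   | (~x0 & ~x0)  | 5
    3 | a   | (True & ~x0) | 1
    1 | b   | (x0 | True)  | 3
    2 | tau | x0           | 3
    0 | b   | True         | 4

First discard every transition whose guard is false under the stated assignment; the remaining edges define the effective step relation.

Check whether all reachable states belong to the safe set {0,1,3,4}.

Safe = {0,1,3,4}
Reach set: {0,3,4}
  0: ok
  3: ok
  4: ok

Answer: INVARIANT HOLDS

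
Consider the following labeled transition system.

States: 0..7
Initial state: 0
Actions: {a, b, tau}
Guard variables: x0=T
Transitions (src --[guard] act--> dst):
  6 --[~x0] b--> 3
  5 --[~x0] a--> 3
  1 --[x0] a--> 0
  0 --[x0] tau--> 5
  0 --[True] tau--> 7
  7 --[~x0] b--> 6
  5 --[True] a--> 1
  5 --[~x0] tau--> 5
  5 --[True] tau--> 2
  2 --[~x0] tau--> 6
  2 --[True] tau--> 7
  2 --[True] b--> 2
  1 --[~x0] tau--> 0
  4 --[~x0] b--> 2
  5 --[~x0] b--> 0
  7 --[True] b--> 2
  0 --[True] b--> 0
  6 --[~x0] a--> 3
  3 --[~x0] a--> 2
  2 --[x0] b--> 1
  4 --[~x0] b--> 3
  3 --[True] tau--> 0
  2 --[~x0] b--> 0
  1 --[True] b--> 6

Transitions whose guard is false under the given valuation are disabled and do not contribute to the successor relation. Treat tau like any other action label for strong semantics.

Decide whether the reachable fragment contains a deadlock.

Reachable = {0,1,2,5,6,7}
  0: b→0  tau→5  tau→7  [3 exit(s)]
  1: a→0  b→6  [2 exit(s)]
  2: b→1  b→2  tau→7  [3 exit(s)]
  5: a→1  tau→2  [2 exit(s)]
  6: ∅  [no exit]
  7: b→2  [1 exit(s)]
trace reaching 6: tau·a·b

Answer: DEADLOCK at state 6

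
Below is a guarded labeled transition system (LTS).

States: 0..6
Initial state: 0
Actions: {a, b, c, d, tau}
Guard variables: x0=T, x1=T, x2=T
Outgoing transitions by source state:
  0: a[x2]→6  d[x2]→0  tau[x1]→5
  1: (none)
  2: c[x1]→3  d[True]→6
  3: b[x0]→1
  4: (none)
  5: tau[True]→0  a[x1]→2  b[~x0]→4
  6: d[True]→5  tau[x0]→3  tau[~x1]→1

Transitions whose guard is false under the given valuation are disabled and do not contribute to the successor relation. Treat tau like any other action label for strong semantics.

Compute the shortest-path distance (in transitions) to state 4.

Breadth-first toward 4:
  Layer 0: {0}
  Layer 1: {5,6}
  Layer 2: {2,3}
  Layer 3: {1}
4 never appears.

Answer: UNREACHABLE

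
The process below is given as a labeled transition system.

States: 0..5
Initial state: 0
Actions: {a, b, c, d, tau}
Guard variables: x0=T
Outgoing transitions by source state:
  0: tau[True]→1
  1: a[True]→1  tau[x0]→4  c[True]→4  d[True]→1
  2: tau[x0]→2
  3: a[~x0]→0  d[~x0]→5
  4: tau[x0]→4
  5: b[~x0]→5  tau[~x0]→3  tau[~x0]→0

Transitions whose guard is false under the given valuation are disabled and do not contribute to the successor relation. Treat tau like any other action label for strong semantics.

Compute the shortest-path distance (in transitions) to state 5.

Answer: UNREACHABLE

Working:
Layered search for 5:
  L0 = {0}
  L1 = {1}
  L2 = {4}
5 never appears.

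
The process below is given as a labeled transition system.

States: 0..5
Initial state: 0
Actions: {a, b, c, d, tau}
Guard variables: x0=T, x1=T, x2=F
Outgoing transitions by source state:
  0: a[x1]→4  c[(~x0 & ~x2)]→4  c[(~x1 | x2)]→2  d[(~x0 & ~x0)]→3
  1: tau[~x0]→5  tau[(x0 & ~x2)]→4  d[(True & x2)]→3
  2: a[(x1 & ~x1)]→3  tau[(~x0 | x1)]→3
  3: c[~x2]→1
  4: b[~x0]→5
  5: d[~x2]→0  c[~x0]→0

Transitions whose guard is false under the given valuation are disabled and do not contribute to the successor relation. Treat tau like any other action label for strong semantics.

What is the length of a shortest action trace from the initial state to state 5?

Layered search for 5:
  depth 0: {0}
  depth 1: {4}
5 never appears.

Answer: UNREACHABLE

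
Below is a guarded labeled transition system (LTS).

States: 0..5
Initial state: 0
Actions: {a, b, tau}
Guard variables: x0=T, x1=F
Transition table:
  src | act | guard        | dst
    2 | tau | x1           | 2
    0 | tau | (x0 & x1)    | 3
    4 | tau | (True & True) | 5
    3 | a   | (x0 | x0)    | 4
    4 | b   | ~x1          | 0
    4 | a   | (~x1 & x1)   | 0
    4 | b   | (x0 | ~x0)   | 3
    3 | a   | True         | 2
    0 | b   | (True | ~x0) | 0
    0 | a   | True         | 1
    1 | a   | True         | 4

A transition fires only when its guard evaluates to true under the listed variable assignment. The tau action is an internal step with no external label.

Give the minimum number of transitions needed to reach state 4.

Answer: 2

Trace:
Layered search for 4:
  depth 0: {0}
  depth 1: {1}
  depth 2: {4}
depth(4)=2, e.g. a·a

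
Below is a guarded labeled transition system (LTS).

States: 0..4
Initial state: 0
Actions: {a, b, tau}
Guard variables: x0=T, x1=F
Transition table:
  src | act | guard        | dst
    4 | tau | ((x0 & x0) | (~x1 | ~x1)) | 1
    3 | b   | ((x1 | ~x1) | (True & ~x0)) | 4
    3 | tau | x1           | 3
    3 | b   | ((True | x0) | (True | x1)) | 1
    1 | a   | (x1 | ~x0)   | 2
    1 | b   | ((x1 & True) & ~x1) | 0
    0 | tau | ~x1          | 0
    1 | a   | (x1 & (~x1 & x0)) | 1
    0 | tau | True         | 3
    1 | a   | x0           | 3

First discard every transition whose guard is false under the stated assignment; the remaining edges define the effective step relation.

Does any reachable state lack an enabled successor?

Reachable = {0,1,3,4}
  0: tau→0  tau→3  [deg 2]
  1: a→3  [deg 1]
  3: b→1  b→4  [deg 2]
  4: tau→1  [deg 1]

Answer: DEADLOCK-FREE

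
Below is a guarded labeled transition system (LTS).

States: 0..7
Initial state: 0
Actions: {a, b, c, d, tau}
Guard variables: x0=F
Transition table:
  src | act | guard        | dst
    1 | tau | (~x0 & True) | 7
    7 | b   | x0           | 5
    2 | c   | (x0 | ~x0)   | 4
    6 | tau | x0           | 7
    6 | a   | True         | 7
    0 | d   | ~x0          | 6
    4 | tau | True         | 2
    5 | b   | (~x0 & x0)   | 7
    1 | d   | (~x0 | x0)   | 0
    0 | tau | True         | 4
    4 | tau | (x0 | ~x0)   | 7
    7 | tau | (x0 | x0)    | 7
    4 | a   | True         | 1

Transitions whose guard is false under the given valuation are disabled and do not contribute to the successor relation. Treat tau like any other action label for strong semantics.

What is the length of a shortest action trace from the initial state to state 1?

BFS to 1:
  depth 0: {0}
  depth 1: {4,6}
  depth 2: {1,2,7}
1 enters at depth 2; path tau·a

Answer: 2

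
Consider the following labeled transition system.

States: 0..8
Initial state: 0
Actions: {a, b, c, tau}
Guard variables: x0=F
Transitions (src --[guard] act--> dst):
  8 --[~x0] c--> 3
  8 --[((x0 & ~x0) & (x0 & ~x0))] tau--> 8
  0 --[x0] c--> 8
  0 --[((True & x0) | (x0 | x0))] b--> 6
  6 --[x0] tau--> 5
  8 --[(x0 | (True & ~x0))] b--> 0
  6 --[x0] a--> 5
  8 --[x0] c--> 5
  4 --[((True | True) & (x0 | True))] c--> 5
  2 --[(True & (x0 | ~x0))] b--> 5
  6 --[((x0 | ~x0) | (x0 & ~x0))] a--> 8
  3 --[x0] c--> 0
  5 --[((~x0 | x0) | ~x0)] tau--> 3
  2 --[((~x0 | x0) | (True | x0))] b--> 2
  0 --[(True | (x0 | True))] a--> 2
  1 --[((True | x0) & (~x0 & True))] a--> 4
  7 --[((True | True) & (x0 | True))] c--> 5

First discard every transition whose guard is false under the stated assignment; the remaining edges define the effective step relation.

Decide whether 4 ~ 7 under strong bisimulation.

Compute ~ classes (split until stable):
  P[0] = {{0,1,2,3,4,5,6,7,8}}
  P[1] = {{0,1,6},{2},{3},{4,7},{5},{8}}
  P[2] = {{0},{1},{2},{3},{4,7},{5},{6},{8}}
Fixed point at round 3; 8 class(es).
class of 4: {4,7}; class of 7: {4,7}

Answer: BISIMILAR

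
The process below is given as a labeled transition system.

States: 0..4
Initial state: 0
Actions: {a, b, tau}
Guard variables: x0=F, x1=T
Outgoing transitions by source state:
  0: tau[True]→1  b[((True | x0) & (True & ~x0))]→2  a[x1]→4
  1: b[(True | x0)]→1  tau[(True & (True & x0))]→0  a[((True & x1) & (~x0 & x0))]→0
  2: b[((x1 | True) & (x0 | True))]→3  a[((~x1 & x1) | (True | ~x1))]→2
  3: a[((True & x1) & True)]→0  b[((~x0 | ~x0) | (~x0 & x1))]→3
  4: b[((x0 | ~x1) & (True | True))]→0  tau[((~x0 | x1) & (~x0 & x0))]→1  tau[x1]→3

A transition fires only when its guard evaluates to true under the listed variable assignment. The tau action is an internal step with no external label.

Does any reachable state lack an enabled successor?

Answer: DEADLOCK-FREE

Analysis:
R = {0,1,2,3,4}
  0: a→4  b→2  tau→1  [3 exit(s)]
  1: b→1  [1 exit(s)]
  2: a→2  b→3  [2 exit(s)]
  3: a→0  b→3  [2 exit(s)]
  4: tau→3  [1 exit(s)]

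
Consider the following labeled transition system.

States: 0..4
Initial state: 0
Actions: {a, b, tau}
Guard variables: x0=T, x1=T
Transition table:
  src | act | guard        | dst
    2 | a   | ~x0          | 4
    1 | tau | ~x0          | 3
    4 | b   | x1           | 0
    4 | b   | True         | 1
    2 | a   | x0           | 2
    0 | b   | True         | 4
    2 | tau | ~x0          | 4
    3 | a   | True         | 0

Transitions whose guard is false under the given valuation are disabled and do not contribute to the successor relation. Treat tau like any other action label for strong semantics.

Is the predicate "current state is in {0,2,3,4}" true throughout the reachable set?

Answer: INVARIANT VIOLATED at state 1

Analysis:
Allowed set {0,2,3,4}
Reach set: {0,1,4}
  0: ok
  1: outside
  4: ok
reach 1 via b·b — violates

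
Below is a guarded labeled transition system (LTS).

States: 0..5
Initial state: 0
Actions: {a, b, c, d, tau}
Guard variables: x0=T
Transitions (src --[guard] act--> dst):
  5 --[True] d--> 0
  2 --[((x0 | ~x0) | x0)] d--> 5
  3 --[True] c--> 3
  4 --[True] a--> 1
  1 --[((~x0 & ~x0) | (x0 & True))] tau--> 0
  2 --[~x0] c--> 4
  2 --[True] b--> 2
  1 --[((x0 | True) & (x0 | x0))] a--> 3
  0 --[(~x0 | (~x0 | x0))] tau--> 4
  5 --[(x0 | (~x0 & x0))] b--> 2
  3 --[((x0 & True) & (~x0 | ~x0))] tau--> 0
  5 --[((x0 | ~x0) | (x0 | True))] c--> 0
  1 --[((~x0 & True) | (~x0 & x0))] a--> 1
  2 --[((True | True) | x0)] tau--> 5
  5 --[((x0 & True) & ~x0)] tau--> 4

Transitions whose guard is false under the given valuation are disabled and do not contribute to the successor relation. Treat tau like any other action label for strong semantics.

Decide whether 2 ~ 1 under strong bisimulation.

Compute ~ classes (split until stable):
  P[0] = {{0,1,2,3,4,5}}
  P[1] = {{0},{1},{2},{3},{4},{5}}
Fixed point at round 2; 6 class(es).
2∈{2}, 1∈{1}

Answer: NOT BISIMILAR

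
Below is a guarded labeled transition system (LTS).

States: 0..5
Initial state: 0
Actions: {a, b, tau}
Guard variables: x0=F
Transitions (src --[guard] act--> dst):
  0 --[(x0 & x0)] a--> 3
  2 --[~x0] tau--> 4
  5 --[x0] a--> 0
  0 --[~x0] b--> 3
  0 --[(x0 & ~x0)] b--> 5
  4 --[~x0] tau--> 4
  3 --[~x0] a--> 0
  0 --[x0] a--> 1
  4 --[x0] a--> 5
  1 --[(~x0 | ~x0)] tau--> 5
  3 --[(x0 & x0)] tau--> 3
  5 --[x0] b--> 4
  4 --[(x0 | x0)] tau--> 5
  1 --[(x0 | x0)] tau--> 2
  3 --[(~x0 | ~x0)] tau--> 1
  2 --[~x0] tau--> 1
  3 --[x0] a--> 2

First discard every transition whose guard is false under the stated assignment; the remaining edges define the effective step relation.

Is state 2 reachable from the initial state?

Answer: UNREACHABLE

Trace:
Guard filter leaves 7 enabled edge(s).
Layer 0: {0}
Layer 1: {3}  now seen {0,3}
Layer 2: {1}  now seen {0,1,3}
Layer 3: {5}  now seen {0,1,3,5}
Reachable = {0,1,3,5}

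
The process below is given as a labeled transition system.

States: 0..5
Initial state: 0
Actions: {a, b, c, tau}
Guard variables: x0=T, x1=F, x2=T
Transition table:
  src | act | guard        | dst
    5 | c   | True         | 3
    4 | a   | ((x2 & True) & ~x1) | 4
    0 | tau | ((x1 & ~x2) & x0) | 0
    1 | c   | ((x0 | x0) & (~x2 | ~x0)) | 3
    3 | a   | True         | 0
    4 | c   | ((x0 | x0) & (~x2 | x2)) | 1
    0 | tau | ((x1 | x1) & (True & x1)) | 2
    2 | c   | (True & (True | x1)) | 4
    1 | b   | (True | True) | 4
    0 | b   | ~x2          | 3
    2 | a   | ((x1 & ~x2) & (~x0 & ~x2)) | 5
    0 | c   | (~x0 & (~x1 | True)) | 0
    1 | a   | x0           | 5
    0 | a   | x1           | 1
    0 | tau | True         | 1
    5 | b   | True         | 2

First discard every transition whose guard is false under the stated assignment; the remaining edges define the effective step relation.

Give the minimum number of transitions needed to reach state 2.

Breadth-first toward 2:
  L0 = {0}
  L1 = {1}
  L2 = {4,5}
  L3 = {2,3}
depth(2)=3, e.g. tau·a·b

Answer: 3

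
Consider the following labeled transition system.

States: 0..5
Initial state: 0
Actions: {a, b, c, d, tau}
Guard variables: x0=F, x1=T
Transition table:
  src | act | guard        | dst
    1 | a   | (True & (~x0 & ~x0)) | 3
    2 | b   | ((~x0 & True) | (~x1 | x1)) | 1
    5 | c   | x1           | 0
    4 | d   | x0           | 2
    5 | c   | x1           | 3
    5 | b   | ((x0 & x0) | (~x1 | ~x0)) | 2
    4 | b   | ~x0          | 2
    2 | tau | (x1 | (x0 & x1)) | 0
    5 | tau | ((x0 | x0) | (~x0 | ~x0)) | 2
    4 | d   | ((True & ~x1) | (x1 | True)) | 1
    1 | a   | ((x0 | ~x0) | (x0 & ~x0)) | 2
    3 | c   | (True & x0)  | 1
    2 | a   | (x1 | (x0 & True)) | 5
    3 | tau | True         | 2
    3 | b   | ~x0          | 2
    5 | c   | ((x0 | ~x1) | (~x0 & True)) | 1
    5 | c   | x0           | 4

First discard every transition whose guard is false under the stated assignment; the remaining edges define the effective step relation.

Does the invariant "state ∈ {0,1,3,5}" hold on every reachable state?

Answer: INVARIANT HOLDS

Working:
Safe = {0,1,3,5}
Reach set: {0}
  0: ✓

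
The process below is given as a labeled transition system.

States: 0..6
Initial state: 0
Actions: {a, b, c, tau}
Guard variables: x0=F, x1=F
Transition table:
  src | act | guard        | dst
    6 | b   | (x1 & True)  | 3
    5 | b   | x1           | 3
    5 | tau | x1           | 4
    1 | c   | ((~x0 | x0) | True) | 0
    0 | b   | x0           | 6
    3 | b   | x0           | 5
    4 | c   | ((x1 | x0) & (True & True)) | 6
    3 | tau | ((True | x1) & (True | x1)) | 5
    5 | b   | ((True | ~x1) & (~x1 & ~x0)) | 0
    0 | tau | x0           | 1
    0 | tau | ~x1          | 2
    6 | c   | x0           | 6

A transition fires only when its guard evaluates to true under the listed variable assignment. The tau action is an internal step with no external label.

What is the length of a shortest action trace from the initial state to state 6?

Answer: UNREACHABLE

Trace:
BFS to 6:
  depth 0: {0}
  depth 1: {2}
6 never appears.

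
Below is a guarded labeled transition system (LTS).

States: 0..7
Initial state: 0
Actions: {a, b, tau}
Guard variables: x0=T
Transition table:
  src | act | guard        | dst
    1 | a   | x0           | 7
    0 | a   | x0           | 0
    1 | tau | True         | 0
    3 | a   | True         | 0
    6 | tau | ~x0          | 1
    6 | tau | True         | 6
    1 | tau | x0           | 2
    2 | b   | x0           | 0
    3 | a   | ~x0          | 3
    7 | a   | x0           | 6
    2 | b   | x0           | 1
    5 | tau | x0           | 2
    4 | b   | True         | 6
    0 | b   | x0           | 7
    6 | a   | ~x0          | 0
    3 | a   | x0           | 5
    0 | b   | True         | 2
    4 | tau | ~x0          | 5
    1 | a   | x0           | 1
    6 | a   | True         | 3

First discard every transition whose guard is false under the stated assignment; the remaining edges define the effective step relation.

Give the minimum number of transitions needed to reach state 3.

Answer: 3

Trace:
Breadth-first toward 3:
  L0 = {0}
  L1 = {2,7}
  L2 = {1,6}
  L3 = {3}
depth(3)=3, e.g. b·a·a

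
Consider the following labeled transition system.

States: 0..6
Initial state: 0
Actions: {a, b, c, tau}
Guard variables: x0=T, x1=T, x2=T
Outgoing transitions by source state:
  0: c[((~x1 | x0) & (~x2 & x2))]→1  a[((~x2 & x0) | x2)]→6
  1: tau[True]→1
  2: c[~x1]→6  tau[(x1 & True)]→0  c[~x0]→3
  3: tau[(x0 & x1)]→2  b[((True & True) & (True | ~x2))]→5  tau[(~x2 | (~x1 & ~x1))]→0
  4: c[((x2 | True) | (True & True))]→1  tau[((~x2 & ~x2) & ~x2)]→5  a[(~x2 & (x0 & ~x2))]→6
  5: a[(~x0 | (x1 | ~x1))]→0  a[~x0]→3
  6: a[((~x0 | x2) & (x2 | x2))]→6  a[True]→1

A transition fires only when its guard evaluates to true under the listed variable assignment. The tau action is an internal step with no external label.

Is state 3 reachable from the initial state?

9 transition(s) survive guard evaluation.
L0 = {0}
L1 = {6}  now seen {0,6}
L2 = {1}  now seen {0,1,6}
Reach set: {0,1,6}

Answer: UNREACHABLE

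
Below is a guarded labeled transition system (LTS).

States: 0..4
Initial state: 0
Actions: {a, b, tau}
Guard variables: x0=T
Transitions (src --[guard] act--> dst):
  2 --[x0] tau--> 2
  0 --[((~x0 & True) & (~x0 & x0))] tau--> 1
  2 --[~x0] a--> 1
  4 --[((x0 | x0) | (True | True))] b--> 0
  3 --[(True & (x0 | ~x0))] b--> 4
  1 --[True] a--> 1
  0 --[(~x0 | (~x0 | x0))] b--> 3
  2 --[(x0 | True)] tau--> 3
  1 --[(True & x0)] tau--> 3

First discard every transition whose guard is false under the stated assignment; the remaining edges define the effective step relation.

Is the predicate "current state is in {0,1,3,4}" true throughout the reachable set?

Answer: INVARIANT HOLDS

Working:
Allowed set {0,1,3,4}
Reach set: {0,3,4}
  0: ✓
  3: ✓
  4: ✓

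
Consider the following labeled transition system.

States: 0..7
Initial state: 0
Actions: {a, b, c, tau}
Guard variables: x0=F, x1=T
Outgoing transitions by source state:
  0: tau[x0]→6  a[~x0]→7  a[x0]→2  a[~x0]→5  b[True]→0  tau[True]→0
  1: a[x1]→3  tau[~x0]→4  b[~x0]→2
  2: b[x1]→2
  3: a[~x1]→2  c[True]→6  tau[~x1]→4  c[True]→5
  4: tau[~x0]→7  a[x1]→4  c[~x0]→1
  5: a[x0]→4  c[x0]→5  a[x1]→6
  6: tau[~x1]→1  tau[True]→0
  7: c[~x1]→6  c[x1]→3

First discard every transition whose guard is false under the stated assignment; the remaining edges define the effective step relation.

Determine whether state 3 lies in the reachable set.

Answer: REACHABLE

Working:
Guard filter leaves 16 enabled edge(s).
depth 0: {0}
depth 1: {5,7}  now seen {0,5,7}
depth 2: {3,6}  now seen {0,3,5,6,7}
Reachable = {0,3,5,6,7}
witness 3: a·c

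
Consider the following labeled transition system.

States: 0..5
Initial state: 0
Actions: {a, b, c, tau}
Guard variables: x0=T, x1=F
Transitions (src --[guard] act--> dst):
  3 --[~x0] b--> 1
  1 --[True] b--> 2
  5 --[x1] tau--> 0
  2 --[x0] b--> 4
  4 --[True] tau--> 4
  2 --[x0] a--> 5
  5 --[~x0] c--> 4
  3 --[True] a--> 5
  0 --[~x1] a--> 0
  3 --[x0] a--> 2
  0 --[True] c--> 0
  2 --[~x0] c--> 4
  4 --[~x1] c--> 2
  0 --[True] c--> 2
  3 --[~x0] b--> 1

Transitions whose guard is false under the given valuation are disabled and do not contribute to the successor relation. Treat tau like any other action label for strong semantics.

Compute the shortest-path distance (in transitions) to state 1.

Layered search for 1:
  L0 = {0}
  L1 = {2}
  L2 = {4,5}
1 never appears.

Answer: UNREACHABLE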